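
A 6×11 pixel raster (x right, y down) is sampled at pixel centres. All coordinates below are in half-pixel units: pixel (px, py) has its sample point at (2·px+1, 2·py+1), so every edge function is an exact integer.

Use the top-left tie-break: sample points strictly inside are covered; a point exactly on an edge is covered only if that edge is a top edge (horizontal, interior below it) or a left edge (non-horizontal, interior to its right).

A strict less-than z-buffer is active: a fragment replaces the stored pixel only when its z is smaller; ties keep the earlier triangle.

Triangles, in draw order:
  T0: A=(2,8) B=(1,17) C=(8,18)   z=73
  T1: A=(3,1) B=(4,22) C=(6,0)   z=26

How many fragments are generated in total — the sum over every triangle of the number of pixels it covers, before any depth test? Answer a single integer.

T0:
  2·area = 64  (B↔C swapped to make it positive)
  edge (2, 8)→(8, 18): d=(6,10) right/bottom  bias=-1
  edge (8, 18)→(1, 17): d=(-7,-1) top-left  bias=+0
  edge (1, 17)→(2, 8): d=(1,-9) top-left  bias=+0
    (1,5)@(3, 11): e=[8,44,12] → X
    (2,5)@(5, 11): e=[-12,46,30] → .
    (1,6)@(3, 13): e=[20,30,14] → X
    (2,6)@(5, 13): e=[0,32,32] → .  [on edge]
    (1,7)@(3, 15): e=[32,16,16] → X
    (2,7)@(5, 15): e=[12,18,34] → X
    (3,7)@(7, 15): e=[-8,20,52] → .
    (0,8)@(1, 17): e=[64,0,0] → X  [on edge]
    (3,8)@(7, 17): e=[4,6,54] → X
    (4,8)@(9, 17): e=[-16,8,72] → .
    (0,9)@(1, 19): e=[76,-14,2] → .
    (1,9)@(3, 19): e=[56,-12,20] → .
  covered (8 px):
    . . . . . .
    . . . . . .
    . . . . . .
    . . . . . .
    . . . . . .
    . X . . . .
    . X . . . .
    . X X . . .
    X X X X . .
    . . . . . .
    . . . . . .
T1:
  2·area = 64  (B↔C swapped to make it positive)
  edge (3, 1)→(6, 0): d=(3,-1) top-left  bias=+0
  edge (6, 0)→(4, 22): d=(-2,22) right/bottom  bias=-1
  edge (4, 22)→(3, 1): d=(-1,-21) top-left  bias=+0
    (1,0)@(3, 1): e=[0,64,0] → X  [on edge]
    (2,0)@(5, 1): e=[2,20,42] → X
    (3,0)@(7, 1): e=[4,-24,84] → .
    (1,1)@(3, 3): e=[6,60,-2] → .
    (2,1)@(5, 3): e=[8,16,40] → X
    (3,1)@(7, 3): e=[10,-28,82] → .
    (2,2)@(5, 5): e=[14,12,38] → X
    (3,2)@(7, 5): e=[16,-32,80] → .
    (2,3)@(5, 7): e=[20,8,36] → X
    (3,3)@(7, 7): e=[22,-36,78] → .
    (2,4)@(5, 9): e=[26,4,34] → X
    (3,4)@(7, 9): e=[28,-40,76] → .
    (2,5)@(5, 11): e=[32,0,32] → .  [on edge]
  covered (6 px):
    . X X . . .
    . . X . . .
    . . X . . .
    . . X . . .
    . . X . . .
    . . . . . .
    . . . . . .
    . . . . . .
    . . . . . .
    . . . . . .
    . . . . . .

Answer: 14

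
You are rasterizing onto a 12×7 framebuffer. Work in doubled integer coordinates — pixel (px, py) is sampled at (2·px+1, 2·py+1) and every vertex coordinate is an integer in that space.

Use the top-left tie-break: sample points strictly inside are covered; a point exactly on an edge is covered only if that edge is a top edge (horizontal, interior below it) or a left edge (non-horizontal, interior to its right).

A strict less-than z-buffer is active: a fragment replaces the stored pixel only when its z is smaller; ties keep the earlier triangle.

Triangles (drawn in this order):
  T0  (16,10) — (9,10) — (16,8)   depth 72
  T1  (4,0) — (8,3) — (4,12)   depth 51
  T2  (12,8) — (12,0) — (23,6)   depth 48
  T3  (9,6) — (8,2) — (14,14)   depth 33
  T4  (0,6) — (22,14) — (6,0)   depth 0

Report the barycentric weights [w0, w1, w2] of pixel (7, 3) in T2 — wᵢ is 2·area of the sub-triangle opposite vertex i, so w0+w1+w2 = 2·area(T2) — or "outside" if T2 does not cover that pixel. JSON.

T0:
  2·area = 14
  edge (16, 10)→(9, 10): d=(-7,0) right/bottom  bias=-1
  edge (9, 10)→(16, 8): d=(7,-2) top-left  bias=+0
  edge (16, 8)→(16, 10): d=(0,2) right/bottom  bias=-1
    (6,4)@(13, 9): e=[7,1,6] → █
    (7,4)@(15, 9): e=[7,5,2] → █
    (8,4)@(17, 9): e=[7,9,-2] → ·
    (6,5)@(13, 11): e=[-7,15,6] → ·
    (7,5)@(15, 11): e=[-7,19,2] → ·
  covered (2 px):
    · · · · · · · · · · · ·
    · · · · · · · · · · · ·
    · · · · · · · · · · · ·
    · · · · · · · · · · · ·
    · · · · · · █ █ · · · ·
    · · · · · · · · · · · ·
    · · · · · · · · · · · ·
T1:
  2·area = 48
  edge (4, 0)→(8, 3): d=(4,3) right/bottom  bias=-1
  edge (8, 3)→(4, 12): d=(-4,9) right/bottom  bias=-1
  edge (4, 12)→(4, 0): d=(0,-12) top-left  bias=+0
    (2,0)@(5, 1): e=[1,35,12] → █
    (3,0)@(7, 1): e=[-5,17,36] → ·
    (2,1)@(5, 3): e=[9,27,12] → █
    (3,1)@(7, 3): e=[3,9,36] → █
    (4,1)@(9, 3): e=[-3,-9,60] → ·
    (2,2)@(5, 5): e=[17,19,12] → █
    (4,2)@(9, 5): e=[5,-17,60] → ·
    (2,3)@(5, 7): e=[25,11,12] → █
    (3,3)@(7, 7): e=[19,-7,36] → ·
    (2,4)@(5, 9): e=[33,3,12] → █
    (3,4)@(7, 9): e=[27,-15,36] → ·
    (2,5)@(5, 11): e=[41,-5,12] → ·
  covered (7 px):
    · · █ · · · · · · · · ·
    · · █ █ · · · · · · · ·
    · · █ █ · · · · · · · ·
    · · █ · · · · · · · · ·
    · · █ · · · · · · · · ·
    · · · · · · · · · · · ·
    · · · · · · · · · · · ·
T2:
  2·area = 88
  edge (12, 8)→(12, 0): d=(0,-8) top-left  bias=+0
  edge (12, 0)→(23, 6): d=(11,6) right/bottom  bias=-1
  edge (23, 6)→(12, 8): d=(-11,2) right/bottom  bias=-1
    (6,0)@(13, 1): e=[8,5,75] → █
    (7,0)@(15, 1): e=[24,-7,71] → ·
    (6,1)@(13, 3): e=[8,27,53] → █
    (7,1)@(15, 3): e=[24,15,49] → █
    (8,1)@(17, 3): e=[40,3,45] → █
    (9,1)@(19, 3): e=[56,-9,41] → ·
    (6,2)@(13, 5): e=[8,49,31] → █
    (9,2)@(19, 5): e=[56,13,19] → █
    (10,2)@(21, 5): e=[72,1,15] → █
    (11,2)@(23, 5): e=[88,-11,11] → ·
    (6,3)@(13, 7): e=[8,71,9] → █
    (9,3)@(19, 7): e=[56,35,-3] → ·
  covered (12 px):
    · · · · · · █ · · · · ·
    · · · · · · █ █ █ · · ·
    · · · · · · █ █ █ █ █ ·
    · · · · · · █ █ █ · · ·
    · · · · · · · · · · · ·
    · · · · · · · · · · · ·
    · · · · · · · · · · · ·
T3:
  2·area = 12
  edge (9, 6)→(8, 2): d=(-1,-4) top-left  bias=+0
  edge (8, 2)→(14, 14): d=(6,12) right/bottom  bias=-1
  edge (14, 14)→(9, 6): d=(-5,-8) top-left  bias=+0
    (4,2)@(9, 5): e=[1,6,5] → █
    (5,2)@(11, 5): e=[9,-18,21] → ·
    (4,3)@(9, 7): e=[-1,18,-5] → ·
    (5,4)@(11, 9): e=[5,6,1] → █
    (6,4)@(13, 9): e=[13,-18,17] → ·
    (5,5)@(11, 11): e=[3,18,-9] → ·
  covered (2 px):
    · · · · · · · · · · · ·
    · · · · · · · · · · · ·
    · · · · █ · · · · · · ·
    · · · · · · · · · · · ·
    · · · · · █ · · · · · ·
    · · · · · · · · · · · ·
    · · · · · · · · · · · ·
T4:
  2·area = 180  (B↔C swapped to make it positive)
  edge (0, 6)→(6, 0): d=(6,-6) top-left  bias=+0
  edge (6, 0)→(22, 14): d=(16,14) right/bottom  bias=-1
  edge (22, 14)→(0, 6): d=(-22,-8) top-left  bias=+0
    (2,0)@(5, 1): e=[0,30,150] → █  [on edge]
    (3,0)@(7, 1): e=[12,2,166] → █
    (4,0)@(9, 1): e=[24,-26,182] → ·
    (1,1)@(3, 3): e=[0,90,90] → █  [on edge]
    (4,1)@(9, 3): e=[36,6,138] → █
    (5,1)@(11, 3): e=[48,-22,154] → ·
    (0,2)@(1, 5): e=[0,150,30] → █  [on edge]
    (5,2)@(11, 5): e=[60,10,110] → █
    (6,2)@(13, 5): e=[72,-18,126] → ·
    (0,3)@(1, 7): e=[12,182,-14] → ·
    (1,3)@(3, 7): e=[24,154,2] → █
    (6,3)@(13, 7): e=[84,14,82] → █
  covered (24 px):
    · · █ █ · · · · · · · ·
    · █ █ █ █ · · · · · · ·
    █ █ █ █ █ █ · · · · · ·
    · █ █ █ █ █ █ · · · · ·
    · · · · █ █ █ █ · · · ·
    · · · · · · · █ █ · · ·
    · · · · · · · · · · · ·

Final: [59,5,24]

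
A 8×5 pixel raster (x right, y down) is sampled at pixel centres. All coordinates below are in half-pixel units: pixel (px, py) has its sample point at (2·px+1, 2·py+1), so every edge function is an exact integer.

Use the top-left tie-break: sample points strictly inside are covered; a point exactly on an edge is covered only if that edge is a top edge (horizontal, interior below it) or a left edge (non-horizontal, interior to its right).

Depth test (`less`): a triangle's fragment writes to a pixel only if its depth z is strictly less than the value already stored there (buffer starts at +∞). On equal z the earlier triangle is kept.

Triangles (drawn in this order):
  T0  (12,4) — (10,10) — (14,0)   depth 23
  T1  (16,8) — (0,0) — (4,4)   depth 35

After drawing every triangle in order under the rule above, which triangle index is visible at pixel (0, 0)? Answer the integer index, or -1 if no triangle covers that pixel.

T0:
  2·area = 4  (B↔C swapped to make it positive)
  edge (12, 4)→(14, 0): d=(2,-4) top-left  bias=+0
  edge (14, 0)→(10, 10): d=(-4,10) right/bottom  bias=-1
  edge (10, 10)→(12, 4): d=(2,-6) top-left  bias=+0
    (6,0)@(13, 1): e=[-2,6,0] → ·  [on edge]
    (5,3)@(11, 7): e=[2,2,0] → █  [on edge]
    (6,3)@(13, 7): e=[10,-18,12] → ·
    (5,4)@(11, 9): e=[6,-6,4] → ·
  covered (1 px):
    · · · · · · · ·
    · · · · · · · ·
    · · · · · · · ·
    · · · · · █ · ·
    · · · · · · · ·
T1:
  2·area = 32  (B↔C swapped to make it positive)
  edge (16, 8)→(4, 4): d=(-12,-4) top-left  bias=+0
  edge (4, 4)→(0, 0): d=(-4,-4) top-left  bias=+0
  edge (0, 0)→(16, 8): d=(16,8) right/bottom  bias=-1
    (0,0)@(1, 1): e=[24,0,8] → █  [on edge]
    (1,0)@(3, 1): e=[32,8,-8] → ·
    (0,1)@(1, 3): e=[0,-8,40] → ·  [on edge]
    (1,1)@(3, 3): e=[8,0,24] → █  [on edge]
    (2,1)@(5, 3): e=[16,8,8] → █
    (3,1)@(7, 3): e=[24,16,-8] → ·
    (1,2)@(3, 5): e=[-16,-8,56] → ·
    (2,2)@(5, 5): e=[-8,0,40] → ·  [on edge]
    (3,2)@(7, 5): e=[0,8,24] → █  [on edge]
    (4,2)@(9, 5): e=[8,16,8] → █
    (5,2)@(11, 5): e=[16,24,-8] → ·
    (3,3)@(7, 7): e=[-24,0,56] → ·  [on edge]
    (6,3)@(13, 7): e=[0,24,8] → █  [on edge]
    (4,4)@(9, 9): e=[-40,0,72] → ·  [on edge]
  covered (6 px):
    █ · · · · · · ·
    · █ █ · · · · ·
    · · · █ █ · · ·
    · · · · · · █ ·
    · · · · · · · ·

Z-buffer (winner per pixel, '.' = empty):
  1 . . . . . . .
  . 1 1 . . . . .
  . . . 1 1 . . .
  . . . . . 0 1 .
  . . . . . . . .

Result: 1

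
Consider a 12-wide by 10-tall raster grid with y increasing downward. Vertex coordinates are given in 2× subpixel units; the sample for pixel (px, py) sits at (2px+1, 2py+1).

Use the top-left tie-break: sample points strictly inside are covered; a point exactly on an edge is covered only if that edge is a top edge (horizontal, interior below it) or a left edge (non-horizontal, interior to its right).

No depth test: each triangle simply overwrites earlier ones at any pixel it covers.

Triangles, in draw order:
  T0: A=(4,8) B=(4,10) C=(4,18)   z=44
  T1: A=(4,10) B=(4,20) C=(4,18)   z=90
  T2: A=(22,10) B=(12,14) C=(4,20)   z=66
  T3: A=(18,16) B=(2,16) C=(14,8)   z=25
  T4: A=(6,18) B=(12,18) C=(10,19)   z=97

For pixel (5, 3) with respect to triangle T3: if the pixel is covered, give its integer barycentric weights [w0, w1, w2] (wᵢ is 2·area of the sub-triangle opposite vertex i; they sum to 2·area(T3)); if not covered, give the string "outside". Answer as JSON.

T0:
  degenerate (2·area = 0) — covers nothing
T1:
  degenerate (2·area = 0) — covers nothing
T2:
  2·area = 28  (B↔C swapped to make it positive)
  edge (22, 10)→(4, 20): d=(-18,10) right/bottom  bias=-1
  edge (4, 20)→(12, 14): d=(8,-6) top-left  bias=+0
  edge (12, 14)→(22, 10): d=(10,-4) top-left  bias=+0
    (7,6)@(15, 13): e=[16,10,2] → █
    (8,6)@(17, 13): e=[-4,22,10] → ·
    (5,7)@(11, 15): e=[20,2,6] → █
    (6,7)@(13, 15): e=[0,14,14] → ·  [on edge]
    (7,7)@(15, 15): e=[-20,26,22] → ·
    (4,8)@(9, 17): e=[4,6,18] → █
    (5,8)@(11, 17): e=[-16,18,26] → ·
    (4,9)@(9, 19): e=[-32,22,38] → ·
  covered (3 px):
    · · · · · · · · · · · ·
    · · · · · · · · · · · ·
    · · · · · · · · · · · ·
    · · · · · · · · · · · ·
    · · · · · · · · · · · ·
    · · · · · · · · · · · ·
    · · · · · · · █ · · · ·
    · · · · · █ · · · · · ·
    · · · · █ · · · · · · ·
    · · · · · · · · · · · ·
T3:
  2·area = 128
  edge (18, 16)→(2, 16): d=(-16,0) right/bottom  bias=-1
  edge (2, 16)→(14, 8): d=(12,-8) top-left  bias=+0
  edge (14, 8)→(18, 16): d=(4,8) right/bottom  bias=-1
    (6,4)@(13, 9): e=[112,4,12] → █
    (7,4)@(15, 9): e=[112,20,-4] → ·
    (5,5)@(11, 11): e=[80,12,36] → █
    (7,5)@(15, 11): e=[80,44,4] → █
    (8,5)@(17, 11): e=[80,60,-12] → ·
    (3,6)@(7, 13): e=[48,4,76] → █
    (4,6)@(9, 13): e=[48,20,60] → █
    (8,6)@(17, 13): e=[48,84,-4] → ·
    (2,7)@(5, 15): e=[16,12,100] → █
    (8,7)@(17, 15): e=[16,108,4] → █
    (9,7)@(19, 15): e=[16,124,-12] → ·
    (2,8)@(5, 17): e=[-16,36,108] → ·
  covered (16 px):
    · · · · · · · · · · · ·
    · · · · · · · · · · · ·
    · · · · · · · · · · · ·
    · · · · · · · · · · · ·
    · · · · · · █ · · · · ·
    · · · · · █ █ █ · · · ·
    · · · █ █ █ █ █ · · · ·
    · · █ █ █ █ █ █ █ · · ·
    · · · · · · · · · · · ·
    · · · · · · · · · · · ·
T4:
  2·area = 6
  edge (6, 18)→(12, 18): d=(6,0) top-left  bias=+0
  edge (12, 18)→(10, 19): d=(-2,1) right/bottom  bias=-1
  edge (10, 19)→(6, 18): d=(-4,-1) top-left  bias=+0
  covered (0 px):
    · · · · · · · · · · · ·
    · · · · · · · · · · · ·
    · · · · · · · · · · · ·
    · · · · · · · · · · · ·
    · · · · · · · · · · · ·
    · · · · · · · · · · · ·
    · · · · · · · · · · · ·
    · · · · · · · · · · · ·
    · · · · · · · · · · · ·
    · · · · · · · · · · · ·

Result: "outside"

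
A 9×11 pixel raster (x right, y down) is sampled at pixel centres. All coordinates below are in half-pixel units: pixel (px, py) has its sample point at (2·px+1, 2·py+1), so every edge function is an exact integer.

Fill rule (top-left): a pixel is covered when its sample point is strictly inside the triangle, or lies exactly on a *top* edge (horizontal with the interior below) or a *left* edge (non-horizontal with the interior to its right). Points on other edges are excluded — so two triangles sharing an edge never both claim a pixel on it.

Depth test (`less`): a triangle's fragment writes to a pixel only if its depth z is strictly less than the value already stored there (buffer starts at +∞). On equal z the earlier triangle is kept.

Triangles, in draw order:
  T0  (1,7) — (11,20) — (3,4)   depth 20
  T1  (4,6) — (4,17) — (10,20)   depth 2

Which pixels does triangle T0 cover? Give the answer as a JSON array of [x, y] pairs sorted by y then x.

T0:
  2·area = 56  (B↔C swapped to make it positive)
  edge (1, 7)→(3, 4): d=(2,-3) top-left  bias=+0
  edge (3, 4)→(11, 20): d=(8,16) right/bottom  bias=-1
  edge (11, 20)→(1, 7): d=(-10,-13) top-left  bias=+0
    (2,0)@(5, 1): e=[0,-56,112] → ·  [on edge]
    (1,2)@(3, 5): e=[2,8,46] → #
    (2,2)@(5, 5): e=[8,-24,72] → ·
    (0,3)@(1, 7): e=[0,56,0] → #  [on edge]
    (2,3)@(5, 7): e=[12,-8,52] → ·
    (0,4)@(1, 9): e=[4,72,-20] → ·
    (1,4)@(3, 9): e=[10,40,6] → #
    (2,4)@(5, 9): e=[16,8,32] → #
    (3,4)@(7, 9): e=[22,-24,58] → ·
    (1,5)@(3, 11): e=[14,56,-14] → ·
    (2,5)@(5, 11): e=[20,24,12] → #
    (3,5)@(7, 11): e=[26,-8,38] → ·
  covered (8 px):
    · · · · · · · · ·
    · · · · · · · · ·
    · # · · · · · · ·
    # # · · · · · · ·
    · # # · · · · · ·
    · · # · · · · · ·
    · · · # · · · · ·
    · · · · · · · · ·
    · · · · # · · · ·
    · · · · · · · · ·
    · · · · · · · · ·
T1:
  2·area = 66  (B↔C swapped to make it positive)
  edge (4, 6)→(10, 20): d=(6,14) right/bottom  bias=-1
  edge (10, 20)→(4, 17): d=(-6,-3) top-left  bias=+0
  edge (4, 17)→(4, 6): d=(0,-11) top-left  bias=+0
    (2,4)@(5, 9): e=[4,51,11] → #
    (3,4)@(7, 9): e=[-24,57,33] → ·
    (2,5)@(5, 11): e=[16,39,11] → #
    (3,5)@(7, 11): e=[-12,45,33] → ·
    (2,6)@(5, 13): e=[28,27,11] → #
    (3,6)@(7, 13): e=[0,33,33] → ·  [on edge]
    (2,7)@(5, 15): e=[40,15,11] → #
    (3,7)@(7, 15): e=[12,21,33] → #
    (4,7)@(9, 15): e=[-16,27,55] → ·
    (2,8)@(5, 17): e=[52,3,11] → #
    (4,8)@(9, 17): e=[-4,15,55] → ·
    (2,9)@(5, 19): e=[64,-9,11] → ·
  covered (8 px):
    · · · · · · · · ·
    · · · · · · · · ·
    · · · · · · · · ·
    · · · · · · · · ·
    · · # · · · · · ·
    · · # · · · · · ·
    · · # · · · · · ·
    · · # # · · · · ·
    · · # # · · · · ·
    · · · · # · · · ·
    · · · · · · · · ·

Final: [[1,2],[0,3],[1,3],[1,4],[2,4],[2,5],[3,6],[4,8]]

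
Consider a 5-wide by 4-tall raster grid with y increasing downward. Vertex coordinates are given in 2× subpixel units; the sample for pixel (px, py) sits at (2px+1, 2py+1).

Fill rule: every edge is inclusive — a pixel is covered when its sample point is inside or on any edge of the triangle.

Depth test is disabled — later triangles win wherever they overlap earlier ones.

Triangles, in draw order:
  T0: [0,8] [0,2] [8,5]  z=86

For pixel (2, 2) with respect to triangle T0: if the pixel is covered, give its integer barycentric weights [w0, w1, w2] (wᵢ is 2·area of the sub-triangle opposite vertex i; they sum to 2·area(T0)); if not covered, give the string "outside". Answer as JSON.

T0:
  2·area = 48
  edge (0, 8)→(0, 2): d=(0,-6) inclusive
  edge (0, 2)→(8, 5): d=(8,3) inclusive
  edge (8, 5)→(0, 8): d=(-8,3) inclusive
    (0,1)@(1, 3): e=[6,5,37] → █
    (1,1)@(3, 3): e=[18,-1,31] → ·
    (0,2)@(1, 5): e=[6,21,21] → █
    (1,2)@(3, 5): e=[18,15,15] → █
    (2,2)@(5, 5): e=[30,9,9] → █
    (3,2)@(7, 5): e=[42,3,3] → █
    (4,2)@(9, 5): e=[54,-3,-3] → ·
    (0,3)@(1, 7): e=[6,37,5] → █
    (1,3)@(3, 7): e=[18,31,-1] → ·
    (2,3)@(5, 7): e=[30,25,-7] → ·
    (3,3)@(7, 7): e=[42,19,-13] → ·
  covered (6 px):
    · · · · ·
    █ · · · ·
    █ █ █ █ ·
    █ · · · ·

Answer: [9,9,30]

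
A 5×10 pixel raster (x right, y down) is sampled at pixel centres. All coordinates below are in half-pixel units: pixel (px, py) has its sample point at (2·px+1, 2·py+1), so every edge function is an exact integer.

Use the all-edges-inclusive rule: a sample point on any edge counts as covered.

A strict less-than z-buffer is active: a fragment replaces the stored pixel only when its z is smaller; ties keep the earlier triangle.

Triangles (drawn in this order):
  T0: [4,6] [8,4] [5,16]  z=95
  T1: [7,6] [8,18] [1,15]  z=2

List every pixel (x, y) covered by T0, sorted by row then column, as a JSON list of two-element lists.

T0:
  2·area = 42
  edge (4, 6)→(8, 4): d=(4,-2) inclusive
  edge (8, 4)→(5, 16): d=(-3,12) inclusive
  edge (5, 16)→(4, 6): d=(-1,-10) inclusive
    (3,2)@(7, 5): e=[2,9,31] → #
    (4,2)@(9, 5): e=[6,-15,51] → ·
    (2,3)@(5, 7): e=[6,27,9] → #
    (4,3)@(9, 7): e=[14,-21,49] → ·
    (2,4)@(5, 9): e=[14,21,7] → #
    (3,4)@(7, 9): e=[18,-3,27] → ·
    (2,5)@(5, 11): e=[22,15,5] → #
    (3,5)@(7, 11): e=[26,-9,25] → ·
    (2,6)@(5, 13): e=[30,9,3] → #
    (3,6)@(7, 13): e=[34,-15,23] → ·
    (2,7)@(5, 15): e=[38,3,1] → #
    (3,7)@(7, 15): e=[42,-21,21] → ·
  covered (7 px):
    · · · · ·
    · · · · ·
    · · · # ·
    · · # # ·
    · · # · ·
    · · # · ·
    · · # · ·
    · · # · ·
    · · · · ·
    · · · · ·
T1:
  2·area = 81
  edge (7, 6)→(8, 18): d=(1,12) inclusive
  edge (8, 18)→(1, 15): d=(-7,-3) inclusive
  edge (1, 15)→(7, 6): d=(6,-9) inclusive
    (4,1)@(9, 3): e=[-27,108,0] → ·  [on edge]
    (3,3)@(7, 7): e=[1,74,6] → #
    (4,3)@(9, 7): e=[-23,80,24] → ·
    (2,4)@(5, 9): e=[27,54,0] → #  [on edge]
    (4,4)@(9, 9): e=[-21,66,36] → ·
    (2,5)@(5, 11): e=[29,40,12] → #
    (4,5)@(9, 11): e=[-19,52,48] → ·
    (1,6)@(3, 13): e=[55,20,6] → #
    (4,6)@(9, 13): e=[-17,38,60] → ·
    (0,7)@(1, 15): e=[81,0,0] → #  [on edge]
    (4,7)@(9, 15): e=[-15,24,72] → ·
    (0,8)@(1, 17): e=[83,-14,12] → ·
  covered (13 px):
    · · · · ·
    · · · · ·
    · · · · ·
    · · · # ·
    · · # # ·
    · · # # ·
    · # # # ·
    # # # # ·
    · · · # ·
    · · · · ·

Answer: [[3,2],[2,3],[3,3],[2,4],[2,5],[2,6],[2,7]]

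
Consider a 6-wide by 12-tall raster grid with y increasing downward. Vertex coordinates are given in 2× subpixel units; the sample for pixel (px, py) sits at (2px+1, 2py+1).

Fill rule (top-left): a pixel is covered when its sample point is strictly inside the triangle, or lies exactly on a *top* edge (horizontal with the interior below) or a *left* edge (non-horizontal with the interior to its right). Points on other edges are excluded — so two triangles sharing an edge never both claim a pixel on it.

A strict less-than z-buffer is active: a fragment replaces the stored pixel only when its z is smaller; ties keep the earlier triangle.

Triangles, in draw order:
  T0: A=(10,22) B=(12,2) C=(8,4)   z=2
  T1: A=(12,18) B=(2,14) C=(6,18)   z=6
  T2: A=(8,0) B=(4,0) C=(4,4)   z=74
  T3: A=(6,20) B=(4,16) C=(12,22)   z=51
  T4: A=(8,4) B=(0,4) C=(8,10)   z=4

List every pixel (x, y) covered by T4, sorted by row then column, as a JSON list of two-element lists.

T0:
  2·area = 76  (B↔C swapped to make it positive)
  edge (10, 22)→(8, 4): d=(-2,-18) top-left  bias=+0
  edge (8, 4)→(12, 2): d=(4,-2) top-left  bias=+0
  edge (12, 2)→(10, 22): d=(-2,20) right/bottom  bias=-1
    (5,1)@(11, 3): e=[56,2,18] → █
    (4,2)@(9, 5): e=[16,6,54] → █
    (4,3)@(9, 7): e=[12,14,50] → █
    (4,4)@(9, 9): e=[8,22,46] → █
    (4,5)@(9, 11): e=[4,30,42] → █
    (4,6)@(9, 13): e=[0,38,38] → █  [on edge]
    (5,6)@(11, 13): e=[36,42,-2] → ·
    (4,7)@(9, 15): e=[-4,46,34] → ·
  covered (10 px):
    · · · · · ·
    · · · · · █
    · · · · █ █
    · · · · █ █
    · · · · █ █
    · · · · █ █
    · · · · █ ·
    · · · · · ·
    · · · · · ·
    · · · · · ·
    · · · · · ·
    · · · · · ·
T1:
  2·area = 24  (B↔C swapped to make it positive)
  edge (12, 18)→(6, 18): d=(-6,0) right/bottom  bias=-1
  edge (6, 18)→(2, 14): d=(-4,-4) top-left  bias=+0
  edge (2, 14)→(12, 18): d=(10,4) right/bottom  bias=-1
    (0,6)@(1, 13): e=[30,0,-6] → ·  [on edge]
    (1,7)@(3, 15): e=[18,0,6] → █  [on edge]
    (2,7)@(5, 15): e=[18,8,-2] → ·
    (1,8)@(3, 17): e=[6,-8,26] → ·
    (2,8)@(5, 17): e=[6,0,18] → █  [on edge]
    (3,8)@(7, 17): e=[6,8,10] → █
    (4,8)@(9, 17): e=[6,16,2] → █
    (5,8)@(11, 17): e=[6,24,-6] → ·
    (2,9)@(5, 19): e=[-6,-8,38] → ·
    (3,9)@(7, 19): e=[-6,0,30] → ·  [on edge]
    (4,9)@(9, 19): e=[-6,8,22] → ·
    (4,10)@(9, 21): e=[-18,0,42] → ·  [on edge]
    (5,11)@(11, 23): e=[-30,0,54] → ·  [on edge]
  covered (4 px):
    · · · · · ·
    · · · · · ·
    · · · · · ·
    · · · · · ·
    · · · · · ·
    · · · · · ·
    · · · · · ·
    · █ · · · ·
    · · █ █ █ ·
    · · · · · ·
    · · · · · ·
    · · · · · ·
T2:
  2·area = 16  (B↔C swapped to make it positive)
  edge (8, 0)→(4, 4): d=(-4,4) right/bottom  bias=-1
  edge (4, 4)→(4, 0): d=(0,-4) top-left  bias=+0
  edge (4, 0)→(8, 0): d=(4,0) top-left  bias=+0
    (2,0)@(5, 1): e=[8,4,4] → █
    (3,0)@(7, 1): e=[0,12,4] → ·  [on edge]
    (2,1)@(5, 3): e=[0,4,12] → ·  [on edge]
    (1,2)@(3, 5): e=[0,-4,20] → ·  [on edge]
    (0,3)@(1, 7): e=[0,-12,28] → ·  [on edge]
  covered (1 px):
    · · █ · · ·
    · · · · · ·
    · · · · · ·
    · · · · · ·
    · · · · · ·
    · · · · · ·
    · · · · · ·
    · · · · · ·
    · · · · · ·
    · · · · · ·
    · · · · · ·
    · · · · · ·
T3:
  2·area = 20
  edge (6, 20)→(4, 16): d=(-2,-4) top-left  bias=+0
  edge (4, 16)→(12, 22): d=(8,6) right/bottom  bias=-1
  edge (12, 22)→(6, 20): d=(-6,-2) top-left  bias=+0
    (2,8)@(5, 17): e=[2,2,16] → █
    (3,8)@(7, 17): e=[10,-10,20] → ·
    (1,9)@(3, 19): e=[-10,30,0] → ·  [on edge]
    (2,9)@(5, 19): e=[-2,18,4] → ·
    (3,9)@(7, 19): e=[6,6,8] → █
    (4,9)@(9, 19): e=[14,-6,12] → ·
    (3,10)@(7, 21): e=[2,22,-4] → ·
    (4,10)@(9, 21): e=[10,10,0] → █  [on edge]
    (5,10)@(11, 21): e=[18,-2,4] → ·
    (4,11)@(9, 23): e=[6,26,-12] → ·
  covered (3 px):
    · · · · · ·
    · · · · · ·
    · · · · · ·
    · · · · · ·
    · · · · · ·
    · · · · · ·
    · · · · · ·
    · · · · · ·
    · · █ · · ·
    · · · █ · ·
    · · · · █ ·
    · · · · · ·
T4:
  2·area = 48  (B↔C swapped to make it positive)
  edge (8, 4)→(8, 10): d=(0,6) right/bottom  bias=-1
  edge (8, 10)→(0, 4): d=(-8,-6) top-left  bias=+0
  edge (0, 4)→(8, 4): d=(8,0) top-left  bias=+0
    (1,2)@(3, 5): e=[30,10,8] → █
    (2,2)@(5, 5): e=[18,22,8] → █
    (3,2)@(7, 5): e=[6,34,8] → █
    (4,2)@(9, 5): e=[-6,46,8] → ·
    (1,3)@(3, 7): e=[30,-6,24] → ·
    (2,3)@(5, 7): e=[18,6,24] → █
    (4,3)@(9, 7): e=[-6,30,24] → ·
    (2,4)@(5, 9): e=[18,-10,40] → ·
    (3,4)@(7, 9): e=[6,2,40] → █
    (4,4)@(9, 9): e=[-6,14,40] → ·
    (3,5)@(7, 11): e=[6,-14,56] → ·
  covered (6 px):
    · · · · · ·
    · · · · · ·
    · █ █ █ · ·
    · · █ █ · ·
    · · · █ · ·
    · · · · · ·
    · · · · · ·
    · · · · · ·
    · · · · · ·
    · · · · · ·
    · · · · · ·
    · · · · · ·

Final: [[1,2],[2,2],[3,2],[2,3],[3,3],[3,4]]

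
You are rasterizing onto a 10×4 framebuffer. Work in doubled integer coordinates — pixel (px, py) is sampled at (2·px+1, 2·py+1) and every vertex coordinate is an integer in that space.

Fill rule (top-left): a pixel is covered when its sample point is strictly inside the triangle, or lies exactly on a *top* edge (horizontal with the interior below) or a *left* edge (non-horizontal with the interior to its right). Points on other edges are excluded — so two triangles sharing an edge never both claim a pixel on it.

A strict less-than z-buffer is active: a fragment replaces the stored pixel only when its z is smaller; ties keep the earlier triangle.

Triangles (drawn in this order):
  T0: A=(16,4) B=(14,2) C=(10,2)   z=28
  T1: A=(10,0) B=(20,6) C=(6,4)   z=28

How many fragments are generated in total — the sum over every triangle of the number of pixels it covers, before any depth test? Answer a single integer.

T0:
  2·area = 8  (B↔C swapped to make it positive)
  edge (16, 4)→(10, 2): d=(-6,-2) top-left  bias=+0
  edge (10, 2)→(14, 2): d=(4,0) top-left  bias=+0
  edge (14, 2)→(16, 4): d=(2,2) right/bottom  bias=-1
    (3,0)@(7, 1): e=[0,-4,12] → ·  [on edge]
    (6,0)@(13, 1): e=[12,-4,0] → ·  [on edge]
    (6,1)@(13, 3): e=[0,4,4] → █  [on edge]
    (7,1)@(15, 3): e=[4,4,0] → ·  [on edge]
    (6,2)@(13, 5): e=[-12,12,8] → ·
    (8,2)@(17, 5): e=[-4,12,0] → ·  [on edge]
    (9,2)@(19, 5): e=[0,12,-4] → ·  [on edge]
    (9,3)@(19, 7): e=[-12,20,0] → ·  [on edge]
  covered (1 px):
    · · · · · · · · · ·
    · · · · · · █ · · ·
    · · · · · · · · · ·
    · · · · · · · · · ·
T1:
  2·area = 64
  edge (10, 0)→(20, 6): d=(10,6) right/bottom  bias=-1
  edge (20, 6)→(6, 4): d=(-14,-2) top-left  bias=+0
  edge (6, 4)→(10, 0): d=(4,-4) top-left  bias=+0
    (4,0)@(9, 1): e=[16,48,0] → █  [on edge]
    (5,0)@(11, 1): e=[4,52,8] → █
    (6,0)@(13, 1): e=[-8,56,16] → ·
    (3,1)@(7, 3): e=[48,16,0] → █  [on edge]
    (6,1)@(13, 3): e=[12,28,24] → █
    (7,1)@(15, 3): e=[0,32,32] → ·  [on edge]
    (2,2)@(5, 5): e=[80,-16,0] → ·  [on edge]
    (3,2)@(7, 5): e=[68,-12,8] → ·
    (4,2)@(9, 5): e=[56,-8,16] → ·
    (5,2)@(11, 5): e=[44,-4,24] → ·
    (6,2)@(13, 5): e=[32,0,32] → █  [on edge]
    (7,2)@(15, 5): e=[20,4,40] → █
    (1,3)@(3, 7): e=[112,-48,0] → ·  [on edge]
  covered (9 px):
    · · · · █ █ · · · ·
    · · · █ █ █ █ · · ·
    · · · · · · █ █ █ ·
    · · · · · · · · · ·

Answer: 10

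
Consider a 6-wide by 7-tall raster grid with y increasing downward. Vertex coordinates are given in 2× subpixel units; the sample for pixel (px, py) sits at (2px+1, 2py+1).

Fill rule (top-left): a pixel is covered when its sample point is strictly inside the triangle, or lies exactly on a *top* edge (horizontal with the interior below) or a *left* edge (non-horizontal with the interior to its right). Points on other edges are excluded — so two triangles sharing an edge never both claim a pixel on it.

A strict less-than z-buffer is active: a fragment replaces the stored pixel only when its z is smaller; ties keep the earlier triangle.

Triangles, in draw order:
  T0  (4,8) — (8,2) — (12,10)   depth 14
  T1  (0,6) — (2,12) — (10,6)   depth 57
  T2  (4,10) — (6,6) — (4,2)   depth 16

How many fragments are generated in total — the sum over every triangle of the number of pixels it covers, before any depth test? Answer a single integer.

T0:
  2·area = 56
  edge (4, 8)→(8, 2): d=(4,-6) top-left  bias=+0
  edge (8, 2)→(12, 10): d=(4,8) right/bottom  bias=-1
  edge (12, 10)→(4, 8): d=(-8,-2) top-left  bias=+0
    (3,2)@(7, 5): e=[6,20,30] → X
    (4,2)@(9, 5): e=[18,4,34] → X
    (5,2)@(11, 5): e=[30,-12,38] → .
    (2,3)@(5, 7): e=[2,44,10] → X
    (5,3)@(11, 7): e=[38,-4,22] → .
    (2,4)@(5, 9): e=[10,52,-6] → .
    (3,4)@(7, 9): e=[22,36,-2] → .
    (4,4)@(9, 9): e=[34,20,2] → X
    (5,4)@(11, 9): e=[46,4,6] → X
    (4,5)@(9, 11): e=[42,28,-14] → .
    (5,5)@(11, 11): e=[54,12,-10] → .
  covered (7 px):
    . . . . . .
    . . . . . .
    . . . X X .
    . . X X X .
    . . . . X X
    . . . . . .
    . . . . . .
T1:
  2·area = 60  (B↔C swapped to make it positive)
  edge (0, 6)→(10, 6): d=(10,0) top-left  bias=+0
  edge (10, 6)→(2, 12): d=(-8,6) right/bottom  bias=-1
  edge (2, 12)→(0, 6): d=(-2,-6) top-left  bias=+0
    (0,3)@(1, 7): e=[10,46,4] → X
    (1,3)@(3, 7): e=[10,34,16] → X
    (2,3)@(5, 7): e=[10,22,28] → X
    (3,3)@(7, 7): e=[10,10,40] → X
    (4,3)@(9, 7): e=[10,-2,52] → .
    (0,4)@(1, 9): e=[30,30,0] → X  [on edge]
    (3,4)@(7, 9): e=[30,-6,36] → .
    (0,5)@(1, 11): e=[50,14,-4] → .
    (1,5)@(3, 11): e=[50,2,8] → X
    (2,5)@(5, 11): e=[50,-10,20] → .
    (1,6)@(3, 13): e=[70,-14,4] → .
  covered (8 px):
    . . . . . .
    . . . . . .
    . . . . . .
    X X X X . .
    X X X . . .
    . X . . . .
    . . . . . .
T2:
  2·area = 16  (B↔C swapped to make it positive)
  edge (4, 10)→(4, 2): d=(0,-8) top-left  bias=+0
  edge (4, 2)→(6, 6): d=(2,4) right/bottom  bias=-1
  edge (6, 6)→(4, 10): d=(-2,4) right/bottom  bias=-1
    (2,2)@(5, 5): e=[8,2,6] → X
    (3,2)@(7, 5): e=[24,-6,-2] → .
    (2,3)@(5, 7): e=[8,6,2] → X
    (3,3)@(7, 7): e=[24,-2,-6] → .
    (2,4)@(5, 9): e=[8,10,-2] → .
  covered (2 px):
    . . . . . .
    . . . . . .
    . . X . . .
    . . X . . .
    . . . . . .
    . . . . . .
    . . . . . .

Result: 17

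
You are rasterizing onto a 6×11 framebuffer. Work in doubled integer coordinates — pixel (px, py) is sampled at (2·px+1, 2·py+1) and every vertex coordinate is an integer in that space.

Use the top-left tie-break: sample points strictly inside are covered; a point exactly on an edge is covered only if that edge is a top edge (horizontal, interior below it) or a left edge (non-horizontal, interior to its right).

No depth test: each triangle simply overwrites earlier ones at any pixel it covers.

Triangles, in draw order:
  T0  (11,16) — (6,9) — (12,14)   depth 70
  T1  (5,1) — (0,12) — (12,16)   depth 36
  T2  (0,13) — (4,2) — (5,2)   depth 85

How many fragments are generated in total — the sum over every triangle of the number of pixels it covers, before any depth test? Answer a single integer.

T0:
  2·area = 17
  edge (11, 16)→(6, 9): d=(-5,-7) top-left  bias=+0
  edge (6, 9)→(12, 14): d=(6,5) right/bottom  bias=-1
  edge (12, 14)→(11, 16): d=(-1,2) right/bottom  bias=-1
    (4,6)@(9, 13): e=[1,9,7] → X
    (5,6)@(11, 13): e=[15,-1,3] → .
    (4,7)@(9, 15): e=[-9,21,5] → .
    (5,7)@(11, 15): e=[5,11,1] → X
    (5,8)@(11, 17): e=[-5,23,-1] → .
  covered (2 px):
    . . . . . .
    . . . . . .
    . . . . . .
    . . . . . .
    . . . . . .
    . . . . . .
    . . . . X .
    . . . . . X
    . . . . . .
    . . . . . .
    . . . . . .
T1:
  2·area = 152  (B↔C swapped to make it positive)
  edge (5, 1)→(12, 16): d=(7,15) right/bottom  bias=-1
  edge (12, 16)→(0, 12): d=(-12,-4) top-left  bias=+0
  edge (0, 12)→(5, 1): d=(5,-11) top-left  bias=+0
    (2,0)@(5, 1): e=[0,152,0] → .  [on edge]
    (2,1)@(5, 3): e=[14,128,10] → X
    (3,1)@(7, 3): e=[-16,136,32] → .
    (2,2)@(5, 5): e=[28,104,20] → X
    (3,2)@(7, 5): e=[-2,112,42] → .
    (1,3)@(3, 7): e=[72,72,8] → X
    (3,3)@(7, 7): e=[12,88,52] → X
    (4,3)@(9, 7): e=[-18,96,74] → .
    (1,4)@(3, 9): e=[86,48,18] → X
    (4,4)@(9, 9): e=[-4,72,84] → .
    (0,5)@(1, 11): e=[130,16,6] → X
    (4,5)@(9, 11): e=[10,48,94] → X
    (1,6)@(3, 13): e=[114,0,38] → X  [on edge]
    (4,7)@(9, 15): e=[38,0,114] → X  [on edge]
  covered (19 px):
    . . . . . .
    . . X . . .
    . . X . . .
    . X X X . .
    . X X X . .
    X X X X X .
    . X X X X .
    . . . . X X
    . . . . . .
    . . . . . .
    . . . . . .
T2:
  2·area = 11
  edge (0, 13)→(4, 2): d=(4,-11) top-left  bias=+0
  edge (4, 2)→(5, 2): d=(1,0) top-left  bias=+0
  edge (5, 2)→(0, 13): d=(-5,11) right/bottom  bias=-1
    (1,2)@(3, 5): e=[1,3,7] → X
    (2,2)@(5, 5): e=[23,3,-15] → .
    (1,3)@(3, 7): e=[9,5,-3] → .
  covered (1 px):
    . . . . . .
    . . . . . .
    . X . . . .
    . . . . . .
    . . . . . .
    . . . . . .
    . . . . . .
    . . . . . .
    . . . . . .
    . . . . . .
    . . . . . .

Final: 22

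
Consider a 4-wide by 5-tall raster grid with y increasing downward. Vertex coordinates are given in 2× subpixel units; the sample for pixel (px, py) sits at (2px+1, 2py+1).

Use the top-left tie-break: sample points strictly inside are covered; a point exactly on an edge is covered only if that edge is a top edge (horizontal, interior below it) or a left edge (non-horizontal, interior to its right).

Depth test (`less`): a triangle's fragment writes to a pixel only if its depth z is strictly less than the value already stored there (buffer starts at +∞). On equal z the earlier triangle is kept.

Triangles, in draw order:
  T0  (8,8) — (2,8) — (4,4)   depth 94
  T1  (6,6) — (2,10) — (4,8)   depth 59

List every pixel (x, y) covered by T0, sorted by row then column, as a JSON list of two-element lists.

T0:
  2·area = 24
  edge (8, 8)→(2, 8): d=(-6,0) right/bottom  bias=-1
  edge (2, 8)→(4, 4): d=(2,-4) top-left  bias=+0
  edge (4, 4)→(8, 8): d=(4,4) right/bottom  bias=-1
    (0,0)@(1, 1): e=[42,-18,0] → ·  [on edge]
    (1,1)@(3, 3): e=[30,-6,0] → ·  [on edge]
    (2,2)@(5, 5): e=[18,6,0] → ·  [on edge]
    (1,3)@(3, 7): e=[6,2,16] → #
    (2,3)@(5, 7): e=[6,10,8] → #
    (3,3)@(7, 7): e=[6,18,0] → ·  [on edge]
    (1,4)@(3, 9): e=[-6,6,24] → ·
    (2,4)@(5, 9): e=[-6,14,16] → ·
  covered (2 px):
    · · · ·
    · · · ·
    · · · ·
    · # # ·
    · · · ·
T1:
  degenerate (2·area = 0) — covers nothing

Final: [[1,3],[2,3]]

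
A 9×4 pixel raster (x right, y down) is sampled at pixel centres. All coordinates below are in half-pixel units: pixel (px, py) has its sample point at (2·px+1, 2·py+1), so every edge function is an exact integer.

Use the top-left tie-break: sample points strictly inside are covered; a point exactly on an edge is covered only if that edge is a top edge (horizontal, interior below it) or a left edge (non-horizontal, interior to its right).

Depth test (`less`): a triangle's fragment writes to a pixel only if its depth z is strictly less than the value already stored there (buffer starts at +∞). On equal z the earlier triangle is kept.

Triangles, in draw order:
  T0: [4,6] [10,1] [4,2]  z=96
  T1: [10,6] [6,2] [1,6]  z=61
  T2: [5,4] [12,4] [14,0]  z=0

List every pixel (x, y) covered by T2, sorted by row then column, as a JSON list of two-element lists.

T0:
  2·area = 24  (B↔C swapped to make it positive)
  edge (4, 6)→(4, 2): d=(0,-4) top-left  bias=+0
  edge (4, 2)→(10, 1): d=(6,-1) top-left  bias=+0
  edge (10, 1)→(4, 6): d=(-6,5) right/bottom  bias=-1
    (2,1)@(5, 3): e=[4,7,13] → #
    (3,1)@(7, 3): e=[12,9,3] → #
    (4,1)@(9, 3): e=[20,11,-7] → ·
    (2,2)@(5, 5): e=[4,19,1] → #
    (3,2)@(7, 5): e=[12,21,-9] → ·
    (2,3)@(5, 7): e=[4,31,-11] → ·
  covered (3 px):
    · · · · · · · · ·
    · · # # · · · · ·
    · · # · · · · · ·
    · · · · · · · · ·
T1:
  2·area = 36  (B↔C swapped to make it positive)
  edge (10, 6)→(1, 6): d=(-9,0) right/bottom  bias=-1
  edge (1, 6)→(6, 2): d=(5,-4) top-left  bias=+0
  edge (6, 2)→(10, 6): d=(4,4) right/bottom  bias=-1
    (2,0)@(5, 1): e=[45,-9,0] → ·  [on edge]
    (2,1)@(5, 3): e=[27,1,8] → #
    (3,1)@(7, 3): e=[27,9,0] → ·  [on edge]
    (1,2)@(3, 5): e=[9,3,24] → #
    (3,2)@(7, 5): e=[9,19,8] → #
    (4,2)@(9, 5): e=[9,27,0] → ·  [on edge]
    (1,3)@(3, 7): e=[-9,13,32] → ·
    (2,3)@(5, 7): e=[-9,21,24] → ·
    (3,3)@(7, 7): e=[-9,29,16] → ·
    (5,3)@(11, 7): e=[-9,45,0] → ·  [on edge]
  covered (4 px):
    · · · · · · · · ·
    · · # · · · · · ·
    · # # # · · · · ·
    · · · · · · · · ·
T2:
  2·area = 28  (B↔C swapped to make it positive)
  edge (5, 4)→(14, 0): d=(9,-4) top-left  bias=+0
  edge (14, 0)→(12, 4): d=(-2,4) right/bottom  bias=-1
  edge (12, 4)→(5, 4): d=(-7,0) right/bottom  bias=-1
    (6,0)@(13, 1): e=[5,2,21] → #
    (7,0)@(15, 1): e=[13,-6,21] → ·
    (4,1)@(9, 3): e=[7,14,7] → #
    (5,1)@(11, 3): e=[15,6,7] → #
    (6,1)@(13, 3): e=[23,-2,7] → ·
    (4,2)@(9, 5): e=[25,10,-7] → ·
    (5,2)@(11, 5): e=[33,2,-7] → ·
  covered (3 px):
    · · · · · · # · ·
    · · · · # # · · ·
    · · · · · · · · ·
    · · · · · · · · ·

Answer: [[6,0],[4,1],[5,1]]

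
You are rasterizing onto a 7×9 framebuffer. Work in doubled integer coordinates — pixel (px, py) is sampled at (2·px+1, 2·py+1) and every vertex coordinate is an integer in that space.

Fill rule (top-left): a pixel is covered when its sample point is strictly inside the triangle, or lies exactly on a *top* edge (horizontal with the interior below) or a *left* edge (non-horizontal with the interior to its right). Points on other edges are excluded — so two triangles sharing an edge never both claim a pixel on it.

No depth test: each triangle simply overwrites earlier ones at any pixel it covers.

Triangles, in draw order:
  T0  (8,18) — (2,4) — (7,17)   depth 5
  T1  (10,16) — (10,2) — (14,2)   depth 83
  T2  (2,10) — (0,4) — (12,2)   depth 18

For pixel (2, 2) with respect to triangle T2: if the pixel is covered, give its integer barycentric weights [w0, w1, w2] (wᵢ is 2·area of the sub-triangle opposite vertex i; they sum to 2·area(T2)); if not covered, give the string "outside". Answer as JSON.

T0:
  2·area = 8  (B↔C swapped to make it positive)
  edge (8, 18)→(7, 17): d=(-1,-1) top-left  bias=+0
  edge (7, 17)→(2, 4): d=(-5,-13) top-left  bias=+0
  edge (2, 4)→(8, 18): d=(6,14) right/bottom  bias=-1
    (0,5)@(1, 11): e=[0,-48,56] → .  [on edge]
    (2,5)@(5, 11): e=[4,4,0] → .  [on edge]
    (1,6)@(3, 13): e=[0,-32,40] → .  [on edge]
    (2,7)@(5, 15): e=[0,-16,24] → .  [on edge]
    (3,8)@(7, 17): e=[0,0,8] → X  [on edge]
    (4,8)@(9, 17): e=[2,26,-20] → .
  covered (1 px):
    . . . . . . .
    . . . . . . .
    . . . . . . .
    . . . . . . .
    . . . . . . .
    . . . . . . .
    . . . . . . .
    . . . . . . .
    . . . X . . .
T1:
  2·area = 56
  edge (10, 16)→(10, 2): d=(0,-14) top-left  bias=+0
  edge (10, 2)→(14, 2): d=(4,0) top-left  bias=+0
  edge (14, 2)→(10, 16): d=(-4,14) right/bottom  bias=-1
    (5,1)@(11, 3): e=[14,4,38] → X
    (6,1)@(13, 3): e=[42,4,10] → X
    (5,2)@(11, 5): e=[14,12,30] → X
    (5,3)@(11, 7): e=[14,20,22] → X
    (6,3)@(13, 7): e=[42,20,-6] → .
    (5,4)@(11, 9): e=[14,28,14] → X
    (6,4)@(13, 9): e=[42,28,-14] → .
    (5,5)@(11, 11): e=[14,36,6] → X
    (6,5)@(13, 11): e=[42,36,-22] → .
    (5,6)@(11, 13): e=[14,44,-2] → .
  covered (7 px):
    . . . . . . .
    . . . . . X X
    . . . . . X X
    . . . . . X .
    . . . . . X .
    . . . . . X .
    . . . . . . .
    . . . . . . .
    . . . . . . .
T2:
  2·area = 76
  edge (2, 10)→(0, 4): d=(-2,-6) top-left  bias=+0
  edge (0, 4)→(12, 2): d=(12,-2) top-left  bias=+0
  edge (12, 2)→(2, 10): d=(-10,8) right/bottom  bias=-1
    (3,1)@(7, 3): e=[44,2,30] → X
    (4,1)@(9, 3): e=[56,6,14] → X
    (5,1)@(11, 3): e=[68,10,-2] → .
    (0,2)@(1, 5): e=[4,14,58] → X
    (1,2)@(3, 5): e=[16,18,42] → X
    (2,2)@(5, 5): e=[28,22,26] → X
    (4,2)@(9, 5): e=[52,30,-6] → .
    (0,3)@(1, 7): e=[0,38,38] → X  [on edge]
    (3,3)@(7, 7): e=[36,50,-10] → .
    (0,4)@(1, 9): e=[-4,62,18] → .
    (1,4)@(3, 9): e=[8,66,2] → X
    (2,4)@(5, 9): e=[20,70,-14] → .
    (1,6)@(3, 13): e=[0,114,-38] → .  [on edge]
  covered (10 px):
    . . . . . . .
    . . . X X . .
    X X X X . . .
    X X X . . . .
    . X . . . . .
    . . . . . . .
    . . . . . . .
    . . . . . . .
    . . . . . . .

Final: [22,26,28]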